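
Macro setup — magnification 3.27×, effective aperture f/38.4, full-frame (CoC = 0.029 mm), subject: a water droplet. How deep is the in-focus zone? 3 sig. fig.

At magnification m, DoF ≈ 2·N_eff·c/m² = 2 × 38.4 × 0.029 / 3.27² = 2.227 / 10.69 ≈ 0.208 mm.

0.208 mm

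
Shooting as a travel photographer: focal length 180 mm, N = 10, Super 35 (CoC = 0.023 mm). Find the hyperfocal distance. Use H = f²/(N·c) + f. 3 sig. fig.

141 m

Hyperfocal distance H = f²/(N·c) + f = 180²/(10 × 0.023) + 180 = 32400/0.23 + 180 ≈ 141049.6 mm ≈ 141 m.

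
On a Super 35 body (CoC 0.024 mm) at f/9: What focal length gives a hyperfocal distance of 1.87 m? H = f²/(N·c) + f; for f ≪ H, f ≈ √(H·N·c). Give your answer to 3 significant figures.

From H = f²/(N·c) + f, with f ≪ H: f ≈ √(H·N·c) = √(1870 × 9 × 0.024) = √403.92 ≈ 20.10 mm.
Exact: f² + N·c·f − N·c·H = 0 ⇒ f = (−N·c + √((N·c)² + 4·N·c·H))/2 = (−0.216 + √1615.7)/2 ≈ 19.990 mm ≈ 20.0 mm.

20.0 mm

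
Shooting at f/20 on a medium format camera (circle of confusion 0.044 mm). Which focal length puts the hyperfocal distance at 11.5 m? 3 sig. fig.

From H = f²/(N·c) + f, with f ≪ H: f ≈ √(H·N·c) = √(11500 × 20 × 0.044) = √10120 ≈ 100.6 mm.
Exact: f² + N·c·f − N·c·H = 0 ⇒ f = (−N·c + √((N·c)² + 4·N·c·H))/2 = (−0.88 + √40481)/2 ≈ 100.16 mm ≈ 100 mm.

100 mm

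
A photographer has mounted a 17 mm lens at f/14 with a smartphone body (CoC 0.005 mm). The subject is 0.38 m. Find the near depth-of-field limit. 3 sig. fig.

Hyperfocal distance H = f²/(N·c) + f = 17²/(14 × 0.005) + 17 = 289/0.07 + 17 ≈ 4145.6 mm ≈ 4.146 m.
Near limit Dn = s·(H − f)/(H + s − 2f) = 380 × (4145.6 − 17) / (4145.6 + 380 − 2 × 17) = 380 × 4128.6 / 4491.6 ≈ 349.29 mm.

349 mm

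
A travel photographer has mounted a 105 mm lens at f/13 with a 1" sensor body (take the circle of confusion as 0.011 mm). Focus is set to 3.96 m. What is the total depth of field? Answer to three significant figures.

397 mm

Hyperfocal distance H = f²/(N·c) + f = 105²/(13 × 0.011) + 105 = 11025/0.143 + 105 ≈ 77202.9 mm ≈ 77.20 m.
Near limit Dn = s·(H − f)/(H + s − 2f) = 3960 × (77202.9 − 105) / (77202.9 + 3960 − 2 × 105) = 3960 × 77097.9 / 80952.9 ≈ 3771.42 mm.
Far limit Df = s·(H − f)/(H − s) = 3960 × (77202.9 − 105) / (77202.9 − 3960) = 3960 × 77097.9 / 73242.9 ≈ 4168.43 mm.
Depth of field = Df − Dn = 4168.43 − 3771.42 ≈ 397.01 mm.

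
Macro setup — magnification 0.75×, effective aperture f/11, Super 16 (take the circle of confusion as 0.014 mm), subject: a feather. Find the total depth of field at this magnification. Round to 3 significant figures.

0.548 mm

At magnification m, DoF ≈ 2·N_eff·c/m² = 2 × 11 × 0.014 / 0.75² = 0.308 / 0.5625 ≈ 0.548 mm.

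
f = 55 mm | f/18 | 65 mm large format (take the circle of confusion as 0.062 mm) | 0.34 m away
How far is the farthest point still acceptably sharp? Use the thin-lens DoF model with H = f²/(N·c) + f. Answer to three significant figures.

Hyperfocal distance H = f²/(N·c) + f = 55²/(18 × 0.062) + 55 = 3025/1.116 + 55 ≈ 2765.6 mm ≈ 2.766 m.
Far limit Df = s·(H − f)/(H − s) = 340 × (2765.6 − 55) / (2765.6 − 340) = 340 × 2710.6 / 2425.6 ≈ 379.95 mm.

380 mm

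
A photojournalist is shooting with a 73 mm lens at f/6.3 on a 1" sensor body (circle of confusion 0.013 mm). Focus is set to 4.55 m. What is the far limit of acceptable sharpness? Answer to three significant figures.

4.89 m

Hyperfocal distance H = f²/(N·c) + f = 73²/(6.3 × 0.013) + 73 = 5329/0.0819 + 73 ≈ 65140.2 mm ≈ 65.14 m.
Far limit Df = s·(H − f)/(H − s) = 4550 × (65140.2 − 73) / (65140.2 − 4550) = 4550 × 65067.2 / 60590.2 ≈ 4886.2 mm ≈ 4.89 m.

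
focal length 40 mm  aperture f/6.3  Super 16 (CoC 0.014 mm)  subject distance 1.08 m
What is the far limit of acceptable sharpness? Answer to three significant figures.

1.15 m

Hyperfocal distance H = f²/(N·c) + f = 40²/(6.3 × 0.014) + 40 = 1600/0.0882 + 40 ≈ 18180.6 mm ≈ 18.18 m.
Far limit Df = s·(H − f)/(H − s) = 1080 × (18180.6 − 40) / (18180.6 − 1080) = 1080 × 18140.6 / 17100.6 ≈ 1145.7 mm ≈ 1.15 m.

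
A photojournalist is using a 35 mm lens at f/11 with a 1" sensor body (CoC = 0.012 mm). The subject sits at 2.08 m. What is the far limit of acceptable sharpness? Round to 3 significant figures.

2.67 m

Hyperfocal distance H = f²/(N·c) + f = 35²/(11 × 0.012) + 35 = 1225/0.132 + 35 ≈ 9315.3 mm ≈ 9.315 m.
Far limit Df = s·(H − f)/(H − s) = 2080 × (9315.3 − 35) / (9315.3 − 2080) = 2080 × 9280.3 / 7235.3 ≈ 2667.9 mm ≈ 2.67 m.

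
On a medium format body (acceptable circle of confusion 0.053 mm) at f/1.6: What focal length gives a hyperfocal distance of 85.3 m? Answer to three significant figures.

85.0 mm

From H = f²/(N·c) + f, with f ≪ H: f ≈ √(H·N·c) = √(85300 × 1.6 × 0.053) = √7233.4 ≈ 85.05 mm.
Exact: f² + N·c·f − N·c·H = 0 ⇒ f = (−N·c + √((N·c)² + 4·N·c·H))/2 = (−0.0848 + √28934)/2 ≈ 85.007 mm ≈ 85.0 mm.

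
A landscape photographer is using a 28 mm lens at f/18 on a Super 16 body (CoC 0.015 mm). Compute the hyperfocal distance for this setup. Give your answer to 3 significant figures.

2.93 m

Hyperfocal distance H = f²/(N·c) + f = 28²/(18 × 0.015) + 28 = 784/0.27 + 28 ≈ 2931.7 mm ≈ 2.93 m.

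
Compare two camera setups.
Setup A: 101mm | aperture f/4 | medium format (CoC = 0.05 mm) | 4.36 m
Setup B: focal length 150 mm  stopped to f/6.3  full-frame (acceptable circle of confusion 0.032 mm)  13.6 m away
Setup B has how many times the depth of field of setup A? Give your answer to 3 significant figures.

4.54

Setup A: H = 101²/(4×0.05) + 101 ≈ 51106.0 mm; DoF = Df − Dn = 4757.24 − 4023.99 ≈ 733.25 mm.
Setup B: H = 150²/(6.3×0.032) + 150 ≈ 111757.1 mm; DoF = Df − Dn = 15463.5 − 12137.3 ≈ 3326.2 mm.
Ratio = 3326.2 / 733.25 ≈ 4.54.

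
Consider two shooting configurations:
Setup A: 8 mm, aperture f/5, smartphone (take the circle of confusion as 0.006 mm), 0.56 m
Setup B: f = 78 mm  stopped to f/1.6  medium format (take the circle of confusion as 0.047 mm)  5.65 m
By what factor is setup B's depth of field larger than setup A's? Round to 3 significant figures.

2.52

Setup A: H = 8²/(5×0.006) + 8 ≈ 2141.3 mm; DoF = Df − Dn = 755.48 − 444.89 ≈ 310.59 mm.
Setup B: H = 78²/(1.6×0.047) + 78 ≈ 80982.3 mm; DoF = Df − Dn = 6067.91 − 5285.95 ≈ 781.96 mm.
Ratio = 781.96 / 310.59 ≈ 2.52.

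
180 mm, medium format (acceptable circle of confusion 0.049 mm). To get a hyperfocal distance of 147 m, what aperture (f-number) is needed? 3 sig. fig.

Rearrange H = f²/(N·c) + f for N: N = f² / ((H − f)·c).
N = 180² / ((147000 − 180) × 0.049) = 32400 / 7194 ≈ 4.50.

f/4.50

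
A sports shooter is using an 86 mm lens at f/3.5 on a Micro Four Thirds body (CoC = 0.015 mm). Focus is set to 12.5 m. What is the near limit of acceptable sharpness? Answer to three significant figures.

Hyperfocal distance H = f²/(N·c) + f = 86²/(3.5 × 0.015) + 86 = 7396/0.0525 + 86 ≈ 140962.2 mm ≈ 141.0 m.
Near limit Dn = s·(H − f)/(H + s − 2f) = 12500 × (140962.2 − 86) / (140962.2 + 12500 − 2 × 86) = 12500 × 140876.2 / 153290.2 ≈ 11488 mm ≈ 11.5 m.

11.5 m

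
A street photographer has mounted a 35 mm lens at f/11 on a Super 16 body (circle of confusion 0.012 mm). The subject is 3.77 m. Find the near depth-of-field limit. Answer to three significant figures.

Hyperfocal distance H = f²/(N·c) + f = 35²/(11 × 0.012) + 35 = 1225/0.132 + 35 ≈ 9315.3 mm ≈ 9.315 m.
Near limit Dn = s·(H − f)/(H + s − 2f) = 3770 × (9315.3 − 35) / (9315.3 + 3770 − 2 × 35) = 3770 × 9280.3 / 13015.3 ≈ 2688.1 mm ≈ 2.69 m.

2.69 m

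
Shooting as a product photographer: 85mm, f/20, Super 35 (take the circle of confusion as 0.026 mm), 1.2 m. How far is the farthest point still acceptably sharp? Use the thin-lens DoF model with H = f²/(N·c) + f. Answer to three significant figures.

Hyperfocal distance H = f²/(N·c) + f = 85²/(20 × 0.026) + 85 = 7225/0.52 + 85 ≈ 13979.2 mm ≈ 13.98 m.
Far limit Df = s·(H − f)/(H − s) = 1200 × (13979.2 − 85) / (13979.2 − 1200) = 1200 × 13894.2 / 12779.2 ≈ 1304.7 mm ≈ 1.30 m.

1.30 m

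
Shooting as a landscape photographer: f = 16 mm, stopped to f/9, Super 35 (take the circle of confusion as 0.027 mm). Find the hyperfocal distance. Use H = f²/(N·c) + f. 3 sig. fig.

1.07 m

Hyperfocal distance H = f²/(N·c) + f = 16²/(9 × 0.027) + 16 = 256/0.243 + 16 ≈ 1069.5 mm ≈ 1.07 m.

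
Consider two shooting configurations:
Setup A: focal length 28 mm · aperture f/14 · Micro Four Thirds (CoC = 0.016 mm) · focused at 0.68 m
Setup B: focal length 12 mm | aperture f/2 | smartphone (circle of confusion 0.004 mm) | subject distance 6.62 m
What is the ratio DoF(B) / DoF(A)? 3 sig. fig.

Setup A: H = 28²/(14×0.016) + 28 ≈ 3528.0 mm; DoF = Df − Dn = 835.67 − 573.22 ≈ 262.45 mm.
Setup B: H = 12²/(2×0.004) + 12 ≈ 18012.0 mm; DoF = Df − Dn = 10460.0 − 4842.3 ≈ 5617.7 mm.
Ratio = 5617.7 / 262.45 ≈ 21.4.

21.4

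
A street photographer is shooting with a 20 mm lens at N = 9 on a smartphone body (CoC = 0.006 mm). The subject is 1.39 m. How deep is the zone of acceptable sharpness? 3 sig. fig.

Hyperfocal distance H = f²/(N·c) + f = 20²/(9 × 0.006) + 20 = 400/0.054 + 20 ≈ 7427.4 mm ≈ 7.427 m.
Near limit Dn = s·(H − f)/(H + s − 2f) = 1390 × (7427.4 − 20) / (7427.4 + 1390 − 2 × 20) = 1390 × 7407.4 / 8777.4 ≈ 1173.05 mm.
Far limit Df = s·(H − f)/(H − s) = 1390 × (7427.4 − 20) / (7427.4 − 1390) = 1390 × 7407.4 / 6037.4 ≈ 1705.42 mm.
Depth of field = Df − Dn = 1705.42 − 1173.05 ≈ 532.37 mm ≈ 0.532 m.

0.532 m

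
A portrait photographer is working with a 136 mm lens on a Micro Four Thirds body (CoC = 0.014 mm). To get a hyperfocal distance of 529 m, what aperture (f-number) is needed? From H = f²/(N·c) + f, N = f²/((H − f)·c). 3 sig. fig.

f/2.50

Rearrange H = f²/(N·c) + f for N: N = f² / ((H − f)·c).
N = 136² / ((529000 − 136) × 0.014) = 18496 / 7404 ≈ 2.50.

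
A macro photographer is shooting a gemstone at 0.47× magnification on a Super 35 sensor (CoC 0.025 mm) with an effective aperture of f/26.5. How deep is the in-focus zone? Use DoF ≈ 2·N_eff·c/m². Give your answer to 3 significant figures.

6.00 mm

At magnification m, DoF ≈ 2·N_eff·c/m² = 2 × 26.5 × 0.025 / 0.47² = 1.325 / 0.2209 ≈ 6 mm.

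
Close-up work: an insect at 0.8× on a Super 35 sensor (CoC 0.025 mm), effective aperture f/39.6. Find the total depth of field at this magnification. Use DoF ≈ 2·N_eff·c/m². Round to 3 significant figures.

3.09 mm

At magnification m, DoF ≈ 2·N_eff·c/m² = 2 × 39.6 × 0.025 / 0.8² = 1.98 / 0.64 ≈ 3.09 mm.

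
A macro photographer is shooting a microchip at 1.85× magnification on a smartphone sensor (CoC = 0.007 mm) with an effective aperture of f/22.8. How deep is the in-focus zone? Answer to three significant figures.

0.0933 mm

At magnification m, DoF ≈ 2·N_eff·c/m² = 2 × 22.8 × 0.007 / 1.85² = 0.3192 / 3.423 ≈ 0.0933 mm.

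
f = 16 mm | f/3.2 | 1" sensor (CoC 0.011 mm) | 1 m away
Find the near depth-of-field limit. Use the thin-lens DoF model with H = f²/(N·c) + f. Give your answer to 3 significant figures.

0.881 m

Hyperfocal distance H = f²/(N·c) + f = 16²/(3.2 × 0.011) + 16 = 256/0.0352 + 16 ≈ 7288.7 mm ≈ 7.289 m.
Near limit Dn = s·(H − f)/(H + s − 2f) = 1000 × (7288.7 − 16) / (7288.7 + 1000 − 2 × 16) = 1000 × 7272.7 / 8256.7 ≈ 880.82 mm ≈ 0.881 m.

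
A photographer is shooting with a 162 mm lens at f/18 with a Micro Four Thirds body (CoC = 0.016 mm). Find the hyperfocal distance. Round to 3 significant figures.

91.3 m

Hyperfocal distance H = f²/(N·c) + f = 162²/(18 × 0.016) + 162 = 26244/0.288 + 162 ≈ 91287.0 mm ≈ 91.3 m.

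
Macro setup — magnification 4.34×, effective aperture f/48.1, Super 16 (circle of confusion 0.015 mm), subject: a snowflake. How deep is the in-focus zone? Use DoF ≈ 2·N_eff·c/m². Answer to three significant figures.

At magnification m, DoF ≈ 2·N_eff·c/m² = 2 × 48.1 × 0.015 / 4.34² = 1.443 / 18.84 ≈ 0.0766 mm.

0.0766 mm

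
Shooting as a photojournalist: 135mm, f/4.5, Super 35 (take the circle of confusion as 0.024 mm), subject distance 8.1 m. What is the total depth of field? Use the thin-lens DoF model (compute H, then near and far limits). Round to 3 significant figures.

0.766 m

Hyperfocal distance H = f²/(N·c) + f = 135²/(4.5 × 0.024) + 135 = 18225/0.108 + 135 ≈ 168885.0 mm ≈ 168.9 m.
Near limit Dn = s·(H − f)/(H + s − 2f) = 8100 × (168885.0 − 135) / (168885.0 + 8100 − 2 × 135) = 8100 × 168750.0 / 176715.0 ≈ 7734.91 mm.
Far limit Df = s·(H − f)/(H − s) = 8100 × (168885.0 − 135) / (168885.0 − 8100) = 8100 × 168750.0 / 160785.0 ≈ 8501.26 mm.
Depth of field = Df − Dn = 8501.26 − 7734.91 ≈ 766.35 mm ≈ 0.766 m.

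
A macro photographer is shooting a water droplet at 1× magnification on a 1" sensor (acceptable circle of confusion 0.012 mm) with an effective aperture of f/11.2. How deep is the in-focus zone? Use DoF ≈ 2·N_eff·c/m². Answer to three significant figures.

At magnification m, DoF ≈ 2·N_eff·c/m² = 2 × 11.2 × 0.012 / 1² = 0.2688 / 1 ≈ 0.269 mm.

0.269 mm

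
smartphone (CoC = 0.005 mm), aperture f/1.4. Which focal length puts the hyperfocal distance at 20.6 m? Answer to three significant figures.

12.0 mm

From H = f²/(N·c) + f, with f ≪ H: f ≈ √(H·N·c) = √(20600 × 1.4 × 0.005) = √144.20 ≈ 12.01 mm.
The +f correction barely moves this — solving exactly, f² + N·c·f − N·c·H = 0 ⇒ f = (−N·c + √((N·c)² + 4·N·c·H))/2 = (−0.007 + √576.80)/2 ≈ 12.005 mm, so f ≈ 12.0 mm.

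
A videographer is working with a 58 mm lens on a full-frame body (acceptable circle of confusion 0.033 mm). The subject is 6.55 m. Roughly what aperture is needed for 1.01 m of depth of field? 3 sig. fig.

f/1.20

Write h = H − f = f²/(N·c). The thin-lens limits are Dn = s·h/(h + (s−f)) and Df = s·h/(h − (s−f)), so DoF = Df − Dn = 2·s·(s−f)·h / (h² − (s−f)²).
That is a quadratic in h: DoF·h² − 2·s·(s−f)·h − DoF·(s−f)² = 0 ⇒ h = (s−f)·(s + √(s² + DoF²)) / DoF = 6492 × (6550 + √(6550² + 1010²)) / 1010 = 6492 × (6550 + 6627.41) / 1010 ≈ 84701 mm.
Then N = f²/(c·h) = 58² / (0.033 × 84701) = 3364 / 2795.1 ≈ 1.20.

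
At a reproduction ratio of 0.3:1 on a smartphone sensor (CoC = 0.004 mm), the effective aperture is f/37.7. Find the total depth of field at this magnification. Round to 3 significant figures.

At magnification m, DoF ≈ 2·N_eff·c/m² = 2 × 37.7 × 0.004 / 0.3² = 0.3016 / 0.09 ≈ 3.35 mm.

3.35 mm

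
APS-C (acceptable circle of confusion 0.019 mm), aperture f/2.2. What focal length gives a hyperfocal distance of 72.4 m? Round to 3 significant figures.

55.0 mm

From H = f²/(N·c) + f, with f ≪ H: f ≈ √(H·N·c) = √(72400 × 2.2 × 0.019) = √3026.3 ≈ 55.01 mm.
The +f correction barely moves this — solving exactly, f² + N·c·f − N·c·H = 0 ⇒ f = (−N·c + √((N·c)² + 4·N·c·H))/2 = (−0.0418 + √12105)/2 ≈ 54.991 mm, so f ≈ 55.0 mm.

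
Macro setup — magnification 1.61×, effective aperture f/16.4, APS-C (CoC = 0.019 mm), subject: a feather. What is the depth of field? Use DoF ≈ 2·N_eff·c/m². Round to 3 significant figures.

At magnification m, DoF ≈ 2·N_eff·c/m² = 2 × 16.4 × 0.019 / 1.61² = 0.6232 / 2.592 ≈ 0.24 mm.

0.240 mm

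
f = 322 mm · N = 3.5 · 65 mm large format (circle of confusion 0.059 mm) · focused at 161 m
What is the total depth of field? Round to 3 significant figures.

Hyperfocal distance H = f²/(N·c) + f = 322²/(3.5 × 0.059) + 322 = 103684/0.2065 + 322 ≈ 502423.7 mm ≈ 502.4 m.
Near limit Dn = s·(H − f)/(H + s − 2f) = 161000 × (502423.7 − 322) / (502423.7 + 161000 − 2 × 322) = 161000 × 502101.7 / 662779.7 ≈ 121969 mm.
Far limit Df = s·(H − f)/(H − s) = 161000 × (502423.7 − 322) / (502423.7 − 161000) = 161000 × 502101.7 / 341423.7 ≈ 236768 mm.
Depth of field = Df − Dn = 236768 − 121969 ≈ 114799 mm ≈ 115 m.

115 m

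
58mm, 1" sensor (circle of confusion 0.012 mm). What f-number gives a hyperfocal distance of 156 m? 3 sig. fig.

f/1.80

Rearrange H = f²/(N·c) + f for N: N = f² / ((H − f)·c).
N = 58² / ((156000 − 58) × 0.012) = 3364 / 1871 ≈ 1.80.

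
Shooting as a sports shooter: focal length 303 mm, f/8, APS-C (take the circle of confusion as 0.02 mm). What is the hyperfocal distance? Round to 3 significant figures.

Hyperfocal distance H = f²/(N·c) + f = 303²/(8 × 0.02) + 303 = 91809/0.16 + 303 ≈ 574109.2 mm ≈ 574 m.

574 m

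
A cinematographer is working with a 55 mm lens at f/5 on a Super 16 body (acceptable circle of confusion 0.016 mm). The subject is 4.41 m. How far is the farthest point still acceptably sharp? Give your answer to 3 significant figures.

Hyperfocal distance H = f²/(N·c) + f = 55²/(5 × 0.016) + 55 = 3025/0.08 + 55 ≈ 37867.5 mm ≈ 37.87 m.
Far limit Df = s·(H − f)/(H − s) = 4410 × (37867.5 − 55) / (37867.5 − 4410) = 4410 × 37812.5 / 33457.5 ≈ 4984.0 mm ≈ 4.98 m.

4.98 m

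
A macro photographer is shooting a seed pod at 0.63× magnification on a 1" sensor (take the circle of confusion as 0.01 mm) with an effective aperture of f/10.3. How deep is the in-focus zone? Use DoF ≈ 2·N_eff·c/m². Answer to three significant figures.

0.519 mm

At magnification m, DoF ≈ 2·N_eff·c/m² = 2 × 10.3 × 0.01 / 0.63² = 0.206 / 0.3969 ≈ 0.519 mm.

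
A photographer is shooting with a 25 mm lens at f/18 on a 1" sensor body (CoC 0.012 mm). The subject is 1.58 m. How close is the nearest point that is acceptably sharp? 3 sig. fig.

1.03 m

Hyperfocal distance H = f²/(N·c) + f = 25²/(18 × 0.012) + 25 = 625/0.216 + 25 ≈ 2918.5 mm ≈ 2.919 m.
Near limit Dn = s·(H − f)/(H + s − 2f) = 1580 × (2918.5 − 25) / (2918.5 + 1580 − 2 × 25) = 1580 × 2893.5 / 4448.5 ≈ 1027.7 mm ≈ 1.03 m.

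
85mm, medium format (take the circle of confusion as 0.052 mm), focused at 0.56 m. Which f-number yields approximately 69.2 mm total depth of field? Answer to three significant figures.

Write h = H − f = f²/(N·c). The thin-lens limits are Dn = s·h/(h + (s−f)) and Df = s·h/(h − (s−f)), so DoF = Df − Dn = 2·s·(s−f)·h / (h² − (s−f)²).
That is a quadratic in h: DoF·h² − 2·s·(s−f)·h − DoF·(s−f)² = 0 ⇒ h = (s−f)·(s + √(s² + DoF²)) / DoF = 475 × (560 + √(560² + 69.2²)) / 69.2 = 475 × (560 + 564.259) / 69.2 ≈ 7717.1 mm.
Then N = f²/(c·h) = 85² / (0.052 × 7717.1) = 7225 / 401.29 ≈ 18.

f/18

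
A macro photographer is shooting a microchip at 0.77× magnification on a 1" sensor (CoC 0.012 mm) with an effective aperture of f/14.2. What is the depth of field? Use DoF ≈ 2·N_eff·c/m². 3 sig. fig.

0.575 mm

At magnification m, DoF ≈ 2·N_eff·c/m² = 2 × 14.2 × 0.012 / 0.77² = 0.3408 / 0.5929 ≈ 0.575 mm.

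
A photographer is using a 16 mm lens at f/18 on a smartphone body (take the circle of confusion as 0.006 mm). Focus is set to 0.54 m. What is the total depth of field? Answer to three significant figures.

251 mm

Hyperfocal distance H = f²/(N·c) + f = 16²/(18 × 0.006) + 16 = 256/0.108 + 16 ≈ 2386.4 mm ≈ 2.386 m.
Near limit Dn = s·(H − f)/(H + s − 2f) = 540 × (2386.4 − 16) / (2386.4 + 540 − 2 × 16) = 540 × 2370.4 / 2894.4 ≈ 442.24 mm.
Far limit Df = s·(H − f)/(H − s) = 540 × (2386.4 − 16) / (2386.4 − 540) = 540 × 2370.4 / 1846.4 ≈ 693.25 mm.
Depth of field = Df − Dn = 693.25 − 442.24 ≈ 251.01 mm.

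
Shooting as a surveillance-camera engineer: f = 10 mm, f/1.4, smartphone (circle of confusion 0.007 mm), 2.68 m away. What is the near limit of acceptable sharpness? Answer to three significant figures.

2.12 m

Hyperfocal distance H = f²/(N·c) + f = 10²/(1.4 × 0.007) + 10 = 100/0.0098 + 10 ≈ 10214.1 mm ≈ 10.21 m.
Near limit Dn = s·(H − f)/(H + s − 2f) = 2680 × (10214.1 − 10) / (10214.1 + 2680 − 2 × 10) = 2680 × 10204.1 / 12874.1 ≈ 2124.2 mm ≈ 2.12 m.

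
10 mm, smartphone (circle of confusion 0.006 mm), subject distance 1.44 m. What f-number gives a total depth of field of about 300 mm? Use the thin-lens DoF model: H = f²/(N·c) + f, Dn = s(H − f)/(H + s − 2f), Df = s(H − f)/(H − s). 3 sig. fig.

Write h = H − f = f²/(N·c). The thin-lens limits are Dn = s·h/(h + (s−f)) and Df = s·h/(h − (s−f)), so DoF = Df − Dn = 2·s·(s−f)·h / (h² − (s−f)²).
That is a quadratic in h: DoF·h² − 2·s·(s−f)·h − DoF·(s−f)² = 0 ⇒ h = (s−f)·(s + √(s² + DoF²)) / DoF = 1430 × (1440 + √(1440² + 300²)) / 300 = 1430 × (1440 + 1470.92) / 300 ≈ 13875 mm.
Then N = f²/(c·h) = 10² / (0.006 × 13875) = 100 / 83.252 ≈ 1.20.

f/1.20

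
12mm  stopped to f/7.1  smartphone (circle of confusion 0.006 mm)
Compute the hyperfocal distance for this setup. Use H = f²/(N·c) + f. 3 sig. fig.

3.39 m

Hyperfocal distance H = f²/(N·c) + f = 12²/(7.1 × 0.006) + 12 = 144/0.0426 + 12 ≈ 3392.3 mm ≈ 3.39 m.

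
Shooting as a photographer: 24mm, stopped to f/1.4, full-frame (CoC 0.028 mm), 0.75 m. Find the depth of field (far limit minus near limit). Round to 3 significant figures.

74.3 mm

Hyperfocal distance H = f²/(N·c) + f = 24²/(1.4 × 0.028) + 24 = 576/0.0392 + 24 ≈ 14717.9 mm ≈ 14.72 m.
Near limit Dn = s·(H − f)/(H + s − 2f) = 750 × (14717.9 − 24) / (14717.9 + 750 − 2 × 24) = 750 × 14693.9 / 15419.9 ≈ 714.688 mm.
Far limit Df = s·(H − f)/(H − s) = 750 × (14717.9 − 24) / (14717.9 − 750) = 750 × 14693.9 / 13967.9 ≈ 788.982 mm.
Depth of field = Df − Dn = 788.982 − 714.688 ≈ 74.294 mm.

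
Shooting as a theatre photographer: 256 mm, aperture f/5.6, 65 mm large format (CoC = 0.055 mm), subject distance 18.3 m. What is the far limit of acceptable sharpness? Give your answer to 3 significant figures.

Hyperfocal distance H = f²/(N·c) + f = 256²/(5.6 × 0.055) + 256 = 65536/0.308 + 256 ≈ 213035.2 mm ≈ 213.0 m.
Far limit Df = s·(H − f)/(H − s) = 18300 × (213035.2 − 256) / (213035.2 − 18300) = 18300 × 212779.2 / 194735.2 ≈ 19996 mm ≈ 20.0 m.

20.0 m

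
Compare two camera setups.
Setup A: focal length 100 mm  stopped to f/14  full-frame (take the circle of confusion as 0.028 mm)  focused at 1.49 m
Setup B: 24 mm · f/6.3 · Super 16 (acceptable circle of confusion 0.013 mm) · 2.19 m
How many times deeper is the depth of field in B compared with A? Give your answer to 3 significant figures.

Setup A: H = 100²/(14×0.028) + 100 ≈ 25610.2 mm; DoF = Df − Dn = 1575.87 − 1413.01 ≈ 162.86 mm.
Setup B: H = 24²/(6.3×0.013) + 24 ≈ 7057.0 mm; DoF = Df − Dn = 3164.6 − 1674.3 ≈ 1490.3 mm.
Ratio = 1490.3 / 162.86 ≈ 9.15.

9.15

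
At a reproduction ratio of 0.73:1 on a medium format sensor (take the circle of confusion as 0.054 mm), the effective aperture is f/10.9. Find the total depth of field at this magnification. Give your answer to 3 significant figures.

At magnification m, DoF ≈ 2·N_eff·c/m² = 2 × 10.9 × 0.054 / 0.73² = 1.177 / 0.5329 ≈ 2.21 mm.

2.21 mm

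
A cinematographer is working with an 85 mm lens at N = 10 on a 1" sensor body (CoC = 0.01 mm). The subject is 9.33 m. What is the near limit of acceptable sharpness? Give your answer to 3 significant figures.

8.27 m

Hyperfocal distance H = f²/(N·c) + f = 85²/(10 × 0.01) + 85 = 7225/0.1 + 85 ≈ 72335.0 mm ≈ 72.33 m.
Near limit Dn = s·(H − f)/(H + s − 2f) = 9330 × (72335.0 − 85) / (72335.0 + 9330 − 2 × 85) = 9330 × 72250.0 / 81495.0 ≈ 8271.6 mm ≈ 8.27 m.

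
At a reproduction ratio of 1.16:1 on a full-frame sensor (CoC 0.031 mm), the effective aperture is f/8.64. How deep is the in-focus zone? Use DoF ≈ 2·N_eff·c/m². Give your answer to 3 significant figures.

0.398 mm

At magnification m, DoF ≈ 2·N_eff·c/m² = 2 × 8.64 × 0.031 / 1.16² = 0.5357 / 1.346 ≈ 0.398 mm.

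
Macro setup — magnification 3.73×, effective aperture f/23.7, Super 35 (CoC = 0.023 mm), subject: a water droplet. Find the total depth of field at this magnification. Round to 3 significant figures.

0.0784 mm

At magnification m, DoF ≈ 2·N_eff·c/m² = 2 × 23.7 × 0.023 / 3.73² = 1.09 / 13.91 ≈ 0.0784 mm.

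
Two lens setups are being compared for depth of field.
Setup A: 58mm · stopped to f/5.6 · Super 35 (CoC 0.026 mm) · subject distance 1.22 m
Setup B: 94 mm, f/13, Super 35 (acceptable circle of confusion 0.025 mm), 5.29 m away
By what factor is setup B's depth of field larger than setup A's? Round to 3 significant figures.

17.1

Setup A: H = 58²/(5.6×0.026) + 58 ≈ 23162.4 mm; DoF = Df − Dn = 1284.61 − 1161.58 ≈ 123.03 mm.
Setup B: H = 94²/(13×0.025) + 94 ≈ 27281.7 mm; DoF = Df − Dn = 6539.9 − 4441.2 ≈ 2098.7 mm.
Ratio = 2098.7 / 123.03 ≈ 17.1.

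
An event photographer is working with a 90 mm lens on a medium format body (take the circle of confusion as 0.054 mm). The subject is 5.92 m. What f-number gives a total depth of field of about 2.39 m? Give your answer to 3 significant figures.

Write h = H − f = f²/(N·c). The thin-lens limits are Dn = s·h/(h + (s−f)) and Df = s·h/(h − (s−f)), so DoF = Df − Dn = 2·s·(s−f)·h / (h² − (s−f)²).
That is a quadratic in h: DoF·h² − 2·s·(s−f)·h − DoF·(s−f)² = 0 ⇒ h = (s−f)·(s + √(s² + DoF²)) / DoF = 5830 × (5920 + √(5920² + 2390²)) / 2390 = 5830 × (5920 + 6384.24) / 2390 ≈ 30014 mm.
Then N = f²/(c·h) = 90² / (0.054 × 30014) = 8100 / 1620.8 ≈ 5.

f/5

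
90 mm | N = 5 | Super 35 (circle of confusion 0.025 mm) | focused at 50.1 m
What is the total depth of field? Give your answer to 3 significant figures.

Hyperfocal distance H = f²/(N·c) + f = 90²/(5 × 0.025) + 90 = 8100/0.125 + 90 ≈ 64890.0 mm ≈ 64.89 m.
Near limit Dn = s·(H − f)/(H + s − 2f) = 50100 × (64890.0 − 90) / (64890.0 + 50100 − 2 × 90) = 50100 × 64800.0 / 114810.0 ≈ 28277 mm.
Far limit Df = s·(H − f)/(H − s) = 50100 × (64890.0 − 90) / (64890.0 − 50100) = 50100 × 64800.0 / 14790.0 ≈ 219505 mm.
Depth of field = Df − Dn = 219505 − 28277 ≈ 191228 mm ≈ 191 m.

191 m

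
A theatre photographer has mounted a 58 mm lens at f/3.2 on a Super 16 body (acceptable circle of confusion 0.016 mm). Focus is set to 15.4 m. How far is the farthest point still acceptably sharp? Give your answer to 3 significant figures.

Hyperfocal distance H = f²/(N·c) + f = 58²/(3.2 × 0.016) + 58 = 3364/0.0512 + 58 ≈ 65761.1 mm ≈ 65.76 m.
Far limit Df = s·(H − f)/(H − s) = 15400 × (65761.1 − 58) / (65761.1 − 15400) = 15400 × 65703.1 / 50361.1 ≈ 20091 mm ≈ 20.1 m.

20.1 m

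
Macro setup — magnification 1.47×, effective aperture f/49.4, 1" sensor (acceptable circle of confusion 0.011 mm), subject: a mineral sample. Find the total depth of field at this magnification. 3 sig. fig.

0.503 mm

At magnification m, DoF ≈ 2·N_eff·c/m² = 2 × 49.4 × 0.011 / 1.47² = 1.087 / 2.161 ≈ 0.503 mm.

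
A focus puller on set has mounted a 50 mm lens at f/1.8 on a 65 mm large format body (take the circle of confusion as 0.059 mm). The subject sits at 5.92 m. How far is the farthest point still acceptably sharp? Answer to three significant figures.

Hyperfocal distance H = f²/(N·c) + f = 50²/(1.8 × 0.059) + 50 = 2500/0.1062 + 50 ≈ 23590.5 mm ≈ 23.59 m.
Far limit Df = s·(H − f)/(H − s) = 5920 × (23590.5 − 50) / (23590.5 − 5920) = 5920 × 23540.5 / 17670.5 ≈ 7886.6 mm ≈ 7.89 m.

7.89 m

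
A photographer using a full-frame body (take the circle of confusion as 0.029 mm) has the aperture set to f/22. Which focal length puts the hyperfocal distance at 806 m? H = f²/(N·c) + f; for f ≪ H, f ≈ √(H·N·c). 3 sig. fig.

From H = f²/(N·c) + f, with f ≪ H: f ≈ √(H·N·c) = √(806000 × 22 × 0.029) = √514228 ≈ 717.1 mm.
The +f correction barely moves this — solving exactly, f² + N·c·f − N·c·H = 0 ⇒ f = (−N·c + √((N·c)² + 4·N·c·H))/2 = (−0.638 + √2056912)/2 ≈ 716.78 mm, so f ≈ 717 mm.

717 mm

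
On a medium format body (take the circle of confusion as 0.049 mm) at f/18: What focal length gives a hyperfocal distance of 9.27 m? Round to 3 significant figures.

From H = f²/(N·c) + f, with f ≪ H: f ≈ √(H·N·c) = √(9270 × 18 × 0.049) = √8176.1 ≈ 90.42 mm.
Exact: f² + N·c·f − N·c·H = 0 ⇒ f = (−N·c + √((N·c)² + 4·N·c·H))/2 = (−0.882 + √32705)/2 ≈ 89.982 mm ≈ 90.0 mm.

90.0 mm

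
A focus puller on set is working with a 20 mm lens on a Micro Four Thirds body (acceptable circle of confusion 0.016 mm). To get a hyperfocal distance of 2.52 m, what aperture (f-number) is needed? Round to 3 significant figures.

f/10

Rearrange H = f²/(N·c) + f for N: N = f² / ((H − f)·c).
N = 20² / ((2520 − 20) × 0.016) = 400 / 40.00 ≈ 10.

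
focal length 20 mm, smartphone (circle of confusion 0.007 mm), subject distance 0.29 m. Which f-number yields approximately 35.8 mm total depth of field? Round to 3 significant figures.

f/13

Write h = H − f = f²/(N·c). The thin-lens limits are Dn = s·h/(h + (s−f)) and Df = s·h/(h − (s−f)), so DoF = Df − Dn = 2·s·(s−f)·h / (h² − (s−f)²).
That is a quadratic in h: DoF·h² − 2·s·(s−f)·h − DoF·(s−f)² = 0 ⇒ h = (s−f)·(s + √(s² + DoF²)) / DoF = 270 × (290 + √(290² + 35.8²)) / 35.8 = 270 × (290 + 292.201) / 35.8 ≈ 4390.9 mm.
Then N = f²/(c·h) = 20² / (0.007 × 4390.9) = 400 / 30.736 ≈ 13.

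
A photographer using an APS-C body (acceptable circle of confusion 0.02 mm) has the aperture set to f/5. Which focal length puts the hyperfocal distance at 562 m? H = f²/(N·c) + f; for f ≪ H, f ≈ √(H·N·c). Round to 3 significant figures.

From H = f²/(N·c) + f, with f ≪ H: f ≈ √(H·N·c) = √(562000 × 5 × 0.02) = √56200 ≈ 237.1 mm.
The +f correction barely moves this — solving exactly, f² + N·c·f − N·c·H = 0 ⇒ f = (−N·c + √((N·c)² + 4·N·c·H))/2 = (−0.1 + √224800)/2 ≈ 237.02 mm, so f ≈ 237 mm.

237 mm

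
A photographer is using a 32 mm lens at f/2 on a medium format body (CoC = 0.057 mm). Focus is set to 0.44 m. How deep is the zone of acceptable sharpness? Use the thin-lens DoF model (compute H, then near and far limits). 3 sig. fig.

40.1 mm

Hyperfocal distance H = f²/(N·c) + f = 32²/(2 × 0.057) + 32 = 1024/0.114 + 32 ≈ 9014.5 mm ≈ 9.014 m.
Near limit Dn = s·(H − f)/(H + s − 2f) = 440 × (9014.5 − 32) / (9014.5 + 440 − 2 × 32) = 440 × 8982.5 / 9390.5 ≈ 420.883 mm.
Far limit Df = s·(H − f)/(H − s) = 440 × (9014.5 − 32) / (9014.5 − 440) = 440 × 8982.5 / 8574.5 ≈ 460.937 mm.
Depth of field = Df − Dn = 460.937 − 420.883 ≈ 40.054 mm.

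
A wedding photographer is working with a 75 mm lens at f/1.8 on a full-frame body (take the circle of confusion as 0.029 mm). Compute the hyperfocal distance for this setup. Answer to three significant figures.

108 m

Hyperfocal distance H = f²/(N·c) + f = 75²/(1.8 × 0.029) + 75 = 5625/0.0522 + 75 ≈ 107833.6 mm ≈ 108 m.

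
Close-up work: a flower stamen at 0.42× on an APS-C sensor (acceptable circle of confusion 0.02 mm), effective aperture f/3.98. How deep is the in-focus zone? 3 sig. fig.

0.902 mm

At magnification m, DoF ≈ 2·N_eff·c/m² = 2 × 3.98 × 0.02 / 0.42² = 0.1592 / 0.1764 ≈ 0.902 mm.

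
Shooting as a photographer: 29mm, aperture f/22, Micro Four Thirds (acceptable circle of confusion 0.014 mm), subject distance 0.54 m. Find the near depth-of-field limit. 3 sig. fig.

Hyperfocal distance H = f²/(N·c) + f = 29²/(22 × 0.014) + 29 = 841/0.308 + 29 ≈ 2759.5 mm ≈ 2.760 m.
Near limit Dn = s·(H − f)/(H + s − 2f) = 540 × (2759.5 − 29) / (2759.5 + 540 − 2 × 29) = 540 × 2730.5 / 3241.5 ≈ 454.87 mm.

455 mm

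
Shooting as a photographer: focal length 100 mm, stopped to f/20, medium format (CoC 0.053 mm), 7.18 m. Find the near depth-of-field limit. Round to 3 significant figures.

4.10 m

Hyperfocal distance H = f²/(N·c) + f = 100²/(20 × 0.053) + 100 = 10000/1.06 + 100 ≈ 9534.0 mm ≈ 9.534 m.
Near limit Dn = s·(H − f)/(H + s − 2f) = 7180 × (9534.0 − 100) / (9534.0 + 7180 − 2 × 100) = 7180 × 9434.0 / 16514.0 ≈ 4101.7 mm ≈ 4.10 m.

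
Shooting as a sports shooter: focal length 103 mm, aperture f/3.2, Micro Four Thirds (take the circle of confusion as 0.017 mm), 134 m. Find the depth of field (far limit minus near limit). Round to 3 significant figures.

Hyperfocal distance H = f²/(N·c) + f = 103²/(3.2 × 0.017) + 103 = 10609/0.0544 + 103 ≈ 195121.4 mm ≈ 195.1 m.
Near limit Dn = s·(H − f)/(H + s − 2f) = 134000 × (195121.4 − 103) / (195121.4 + 134000 − 2 × 103) = 134000 × 195018.4 / 328915.4 ≈ 79450 mm.
Far limit Df = s·(H − f)/(H − s) = 134000 × (195121.4 − 103) / (195121.4 − 134000) = 134000 × 195018.4 / 61121.4 ≈ 427550 mm.
Depth of field = Df − Dn = 427550 − 79450 ≈ 348100 mm ≈ 348 m.

348 m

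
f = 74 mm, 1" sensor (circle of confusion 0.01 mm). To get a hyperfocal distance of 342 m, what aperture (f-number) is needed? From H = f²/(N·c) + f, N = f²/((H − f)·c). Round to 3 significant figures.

Rearrange H = f²/(N·c) + f for N: N = f² / ((H − f)·c).
N = 74² / ((342000 − 74) × 0.01) = 5476 / 3419 ≈ 1.60.

f/1.60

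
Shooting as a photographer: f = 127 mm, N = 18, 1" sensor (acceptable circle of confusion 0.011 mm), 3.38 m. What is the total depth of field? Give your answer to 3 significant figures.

270 mm

Hyperfocal distance H = f²/(N·c) + f = 127²/(18 × 0.011) + 127 = 16129/0.198 + 127 ≈ 81586.6 mm ≈ 81.59 m.
Near limit Dn = s·(H − f)/(H + s − 2f) = 3380 × (81586.6 − 127) / (81586.6 + 3380 − 2 × 127) = 3380 × 81459.6 / 84712.6 ≈ 3250.21 mm.
Far limit Df = s·(H − f)/(H − s) = 3380 × (81586.6 − 127) / (81586.6 − 3380) = 3380 × 81459.6 / 78206.6 ≈ 3520.59 mm.
Depth of field = Df − Dn = 3520.59 − 3250.21 ≈ 270.38 mm.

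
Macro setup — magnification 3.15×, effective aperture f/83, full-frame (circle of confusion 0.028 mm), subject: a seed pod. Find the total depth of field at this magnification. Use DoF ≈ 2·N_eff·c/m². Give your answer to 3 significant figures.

At magnification m, DoF ≈ 2·N_eff·c/m² = 2 × 83 × 0.028 / 3.15² = 4.648 / 9.922 ≈ 0.468 mm.

0.468 mm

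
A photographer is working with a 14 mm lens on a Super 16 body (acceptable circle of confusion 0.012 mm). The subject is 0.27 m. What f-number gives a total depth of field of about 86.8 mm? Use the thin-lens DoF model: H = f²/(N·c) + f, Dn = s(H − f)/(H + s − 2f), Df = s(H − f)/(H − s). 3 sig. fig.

f/10

Write h = H − f = f²/(N·c). The thin-lens limits are Dn = s·h/(h + (s−f)) and Df = s·h/(h − (s−f)), so DoF = Df − Dn = 2·s·(s−f)·h / (h² − (s−f)²).
That is a quadratic in h: DoF·h² − 2·s·(s−f)·h − DoF·(s−f)² = 0 ⇒ h = (s−f)·(s + √(s² + DoF²)) / DoF = 256 × (270 + √(270² + 86.8²)) / 86.8 = 256 × (270 + 283.609) / 86.8 ≈ 1632.8 mm.
Then N = f²/(c·h) = 14² / (0.012 × 1632.8) = 196 / 19.593 ≈ 10.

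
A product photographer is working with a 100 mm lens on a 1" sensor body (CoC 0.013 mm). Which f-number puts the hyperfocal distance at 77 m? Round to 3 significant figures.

Rearrange H = f²/(N·c) + f for N: N = f² / ((H − f)·c).
N = 100² / ((77000 − 100) × 0.013) = 10000 / 999.7 ≈ 10.

f/10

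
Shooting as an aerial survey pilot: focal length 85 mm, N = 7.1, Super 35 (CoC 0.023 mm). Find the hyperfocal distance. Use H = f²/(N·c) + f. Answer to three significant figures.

Hyperfocal distance H = f²/(N·c) + f = 85²/(7.1 × 0.023) + 85 = 7225/0.1633 + 85 ≈ 44328.7 mm ≈ 44.3 m.

44.3 m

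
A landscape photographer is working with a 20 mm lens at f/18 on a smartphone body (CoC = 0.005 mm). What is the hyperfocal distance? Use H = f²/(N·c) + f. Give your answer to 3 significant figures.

4.46 m

Hyperfocal distance H = f²/(N·c) + f = 20²/(18 × 0.005) + 20 = 400/0.09 + 20 ≈ 4464.4 mm ≈ 4.46 m.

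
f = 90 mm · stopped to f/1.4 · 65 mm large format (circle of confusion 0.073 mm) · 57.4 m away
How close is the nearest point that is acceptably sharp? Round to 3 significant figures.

Hyperfocal distance H = f²/(N·c) + f = 90²/(1.4 × 0.073) + 90 = 8100/0.1022 + 90 ≈ 79346.4 mm ≈ 79.35 m.
Near limit Dn = s·(H − f)/(H + s − 2f) = 57400 × (79346.4 − 90) / (79346.4 + 57400 − 2 × 90) = 57400 × 79256.4 / 136566.4 ≈ 33312 mm ≈ 33.3 m.

33.3 m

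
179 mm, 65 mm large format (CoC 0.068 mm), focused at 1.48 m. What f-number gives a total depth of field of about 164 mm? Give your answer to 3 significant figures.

Write h = H − f = f²/(N·c). The thin-lens limits are Dn = s·h/(h + (s−f)) and Df = s·h/(h − (s−f)), so DoF = Df − Dn = 2·s·(s−f)·h / (h² − (s−f)²).
That is a quadratic in h: DoF·h² − 2·s·(s−f)·h − DoF·(s−f)² = 0 ⇒ h = (s−f)·(s + √(s² + DoF²)) / DoF = 1301 × (1480 + √(1480² + 164²)) / 164 = 1301 × (1480 + 1489.06) / 164 ≈ 23553 mm.
Then N = f²/(c·h) = 179² / (0.068 × 23553) = 32041 / 1601.6 ≈ 20.

f/20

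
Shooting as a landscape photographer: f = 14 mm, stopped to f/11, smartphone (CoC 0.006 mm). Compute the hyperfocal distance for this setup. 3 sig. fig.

Hyperfocal distance H = f²/(N·c) + f = 14²/(11 × 0.006) + 14 = 196/0.066 + 14 ≈ 2983.7 mm ≈ 2.98 m.

2.98 m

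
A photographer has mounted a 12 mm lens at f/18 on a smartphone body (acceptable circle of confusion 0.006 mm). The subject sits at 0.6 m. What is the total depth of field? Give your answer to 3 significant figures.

0.657 m

Hyperfocal distance H = f²/(N·c) + f = 12²/(18 × 0.006) + 12 = 144/0.108 + 12 ≈ 1345.3 mm ≈ 1.345 m.
Near limit Dn = s·(H − f)/(H + s − 2f) = 600 × (1345.3 − 12) / (1345.3 + 600 − 2 × 12) = 600 × 1333.3 / 1921.3 ≈ 416.38 mm.
Far limit Df = s·(H − f)/(H − s) = 600 × (1345.3 − 12) / (1345.3 − 600) = 600 × 1333.3 / 745.3 ≈ 1073.35 mm.
Depth of field = Df − Dn = 1073.35 − 416.38 ≈ 656.97 mm ≈ 0.657 m.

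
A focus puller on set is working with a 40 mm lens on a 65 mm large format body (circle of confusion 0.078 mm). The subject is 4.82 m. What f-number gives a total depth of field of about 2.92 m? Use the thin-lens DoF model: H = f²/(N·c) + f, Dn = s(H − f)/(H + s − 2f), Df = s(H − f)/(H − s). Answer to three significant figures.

f/1.20

Write h = H − f = f²/(N·c). The thin-lens limits are Dn = s·h/(h + (s−f)) and Df = s·h/(h − (s−f)), so DoF = Df − Dn = 2·s·(s−f)·h / (h² − (s−f)²).
That is a quadratic in h: DoF·h² − 2·s·(s−f)·h − DoF·(s−f)² = 0 ⇒ h = (s−f)·(s + √(s² + DoF²)) / DoF = 4780 × (4820 + √(4820² + 2920²)) / 2920 = 4780 × (4820 + 5635.49) / 2920 ≈ 17116 mm.
Then N = f²/(c·h) = 40² / (0.078 × 17116) = 1600 / 1335.0 ≈ 1.20.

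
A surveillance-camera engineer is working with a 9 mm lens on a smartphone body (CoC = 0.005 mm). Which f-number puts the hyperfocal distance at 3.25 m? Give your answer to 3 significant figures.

Rearrange H = f²/(N·c) + f for N: N = f² / ((H − f)·c).
N = 9² / ((3250 − 9) × 0.005) = 81 / 16.21 ≈ 5.

f/5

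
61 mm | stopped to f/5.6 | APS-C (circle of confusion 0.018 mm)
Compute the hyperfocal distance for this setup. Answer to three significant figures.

Hyperfocal distance H = f²/(N·c) + f = 61²/(5.6 × 0.018) + 61 = 3721/0.1008 + 61 ≈ 36975.7 mm ≈ 37.0 m.

37.0 m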